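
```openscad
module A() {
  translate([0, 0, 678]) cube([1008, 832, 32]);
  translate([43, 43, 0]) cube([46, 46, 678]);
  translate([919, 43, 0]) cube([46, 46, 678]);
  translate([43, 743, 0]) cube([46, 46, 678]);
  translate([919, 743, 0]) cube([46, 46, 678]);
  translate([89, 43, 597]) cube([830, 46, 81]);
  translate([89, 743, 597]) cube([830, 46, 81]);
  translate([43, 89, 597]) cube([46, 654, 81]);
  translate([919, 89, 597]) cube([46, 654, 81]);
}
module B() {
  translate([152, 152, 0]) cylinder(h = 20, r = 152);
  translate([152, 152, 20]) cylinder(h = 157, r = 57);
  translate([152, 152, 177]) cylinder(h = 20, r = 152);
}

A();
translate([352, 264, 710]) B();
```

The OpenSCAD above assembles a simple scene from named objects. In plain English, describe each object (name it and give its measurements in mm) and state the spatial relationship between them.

A is a rectangular dining table. The top is 1008×832×32 mm with its upper surface at z = 710 mm. It stands on four 46×46 mm square legs, each inset 43 mm from the nearest pair of top edges, running from the floor to the underside of the top. Four apron rails, 46 mm thick and 81 mm tall, run between adjacent legs with their top edges flush with the underside of the top and their outer faces flush with the legs' outer faces.

B is a spool: two coaxial disc flanges of radius 152 mm and thickness 20 mm, joined by a core cylinder of radius 57 mm and height 157 mm. The lower flange rests on z = 0 and the three cylinders share a vertical axis.

The spool is on top of the table, centred.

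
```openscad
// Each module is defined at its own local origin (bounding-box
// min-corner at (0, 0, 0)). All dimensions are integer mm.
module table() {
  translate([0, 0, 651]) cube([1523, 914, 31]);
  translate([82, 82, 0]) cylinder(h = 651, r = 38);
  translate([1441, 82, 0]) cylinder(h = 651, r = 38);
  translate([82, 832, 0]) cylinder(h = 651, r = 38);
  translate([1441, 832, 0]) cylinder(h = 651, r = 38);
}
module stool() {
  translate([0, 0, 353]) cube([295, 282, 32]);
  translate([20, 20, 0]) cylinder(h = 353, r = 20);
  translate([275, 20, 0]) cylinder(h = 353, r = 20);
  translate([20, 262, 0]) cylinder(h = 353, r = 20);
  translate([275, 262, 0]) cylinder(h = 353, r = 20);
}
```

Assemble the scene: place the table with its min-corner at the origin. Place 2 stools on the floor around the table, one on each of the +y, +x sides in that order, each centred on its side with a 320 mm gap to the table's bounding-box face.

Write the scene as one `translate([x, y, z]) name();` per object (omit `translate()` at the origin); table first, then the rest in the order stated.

table();
translate([614, 1234, 0]) stool();
translate([1843, 316, 0]) stool();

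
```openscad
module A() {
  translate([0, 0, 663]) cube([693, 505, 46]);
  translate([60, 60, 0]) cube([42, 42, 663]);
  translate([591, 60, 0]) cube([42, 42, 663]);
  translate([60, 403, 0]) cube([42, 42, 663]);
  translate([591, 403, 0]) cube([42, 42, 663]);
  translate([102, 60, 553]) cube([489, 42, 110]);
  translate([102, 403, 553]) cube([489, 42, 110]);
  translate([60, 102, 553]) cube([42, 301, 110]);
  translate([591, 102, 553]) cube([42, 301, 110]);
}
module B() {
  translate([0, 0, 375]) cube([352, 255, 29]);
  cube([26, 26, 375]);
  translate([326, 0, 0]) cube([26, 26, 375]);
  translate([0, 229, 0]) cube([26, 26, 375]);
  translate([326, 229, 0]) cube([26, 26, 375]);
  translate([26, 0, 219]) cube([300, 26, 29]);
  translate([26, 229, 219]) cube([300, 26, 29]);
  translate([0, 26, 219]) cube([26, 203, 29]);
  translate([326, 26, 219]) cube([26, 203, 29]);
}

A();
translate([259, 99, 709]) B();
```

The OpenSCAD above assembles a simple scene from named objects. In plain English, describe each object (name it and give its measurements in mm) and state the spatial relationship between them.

A is a table with a 693×505 mm rectangular top, 46 mm thick, top surface at z = 709 mm, supported by four 42×42 mm square legs, each inset 60 mm from the nearest pair of top edges, running from the floor. Four apron rails, 42 mm thick and 110 mm tall, run between adjacent legs with their top edges flush with the underside of the top and their outer faces flush with the legs' outer faces.

B is a four-legged stool. The seat is a 352×255×29 mm slab whose top surface is at z = 404 mm; four square legs, each 26×26 mm in cross-section, run from the floor (z = 0) to the underside of the seat, each flush with a corner of the seat. Four stretchers, 26 mm wide and 29 mm tall, connect adjacent legs with their undersides at z = 219 mm, each running between the inner faces of the legs it joins and aligned with the legs' outer faces on the other axis.

The stool is on top of the table.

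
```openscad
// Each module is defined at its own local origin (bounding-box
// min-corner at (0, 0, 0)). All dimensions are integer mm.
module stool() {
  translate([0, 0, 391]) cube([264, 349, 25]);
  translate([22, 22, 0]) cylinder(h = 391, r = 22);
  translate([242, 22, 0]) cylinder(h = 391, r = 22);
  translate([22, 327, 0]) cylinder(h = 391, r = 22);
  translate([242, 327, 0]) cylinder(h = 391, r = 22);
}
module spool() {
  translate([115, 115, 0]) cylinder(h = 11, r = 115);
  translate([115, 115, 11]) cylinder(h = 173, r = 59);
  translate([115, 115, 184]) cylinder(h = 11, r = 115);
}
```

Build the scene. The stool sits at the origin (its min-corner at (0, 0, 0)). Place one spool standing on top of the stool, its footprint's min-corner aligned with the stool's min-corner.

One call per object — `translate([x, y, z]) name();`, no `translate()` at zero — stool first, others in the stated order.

stool();
translate([0, 0, 416]) spool();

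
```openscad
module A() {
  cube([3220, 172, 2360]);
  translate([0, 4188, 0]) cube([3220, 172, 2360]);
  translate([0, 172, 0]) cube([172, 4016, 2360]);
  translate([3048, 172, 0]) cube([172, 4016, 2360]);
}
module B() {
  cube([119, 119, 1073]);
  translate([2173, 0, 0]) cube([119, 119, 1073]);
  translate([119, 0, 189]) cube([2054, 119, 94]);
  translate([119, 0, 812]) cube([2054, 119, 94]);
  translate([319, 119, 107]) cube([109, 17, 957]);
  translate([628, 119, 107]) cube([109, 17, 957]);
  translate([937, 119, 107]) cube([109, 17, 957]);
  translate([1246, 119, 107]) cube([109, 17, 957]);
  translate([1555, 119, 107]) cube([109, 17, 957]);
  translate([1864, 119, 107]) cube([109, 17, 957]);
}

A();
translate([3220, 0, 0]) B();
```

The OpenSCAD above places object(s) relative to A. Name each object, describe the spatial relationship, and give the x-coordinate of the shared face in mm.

A is a house frame. B is a fence section. The fence section is against the house frame's +x side, with their −y faces flush. The x-coordinate of the shared face is 3220 mm.

The house frame's +x face and the fence section's −x face are both at x = 3220 mm.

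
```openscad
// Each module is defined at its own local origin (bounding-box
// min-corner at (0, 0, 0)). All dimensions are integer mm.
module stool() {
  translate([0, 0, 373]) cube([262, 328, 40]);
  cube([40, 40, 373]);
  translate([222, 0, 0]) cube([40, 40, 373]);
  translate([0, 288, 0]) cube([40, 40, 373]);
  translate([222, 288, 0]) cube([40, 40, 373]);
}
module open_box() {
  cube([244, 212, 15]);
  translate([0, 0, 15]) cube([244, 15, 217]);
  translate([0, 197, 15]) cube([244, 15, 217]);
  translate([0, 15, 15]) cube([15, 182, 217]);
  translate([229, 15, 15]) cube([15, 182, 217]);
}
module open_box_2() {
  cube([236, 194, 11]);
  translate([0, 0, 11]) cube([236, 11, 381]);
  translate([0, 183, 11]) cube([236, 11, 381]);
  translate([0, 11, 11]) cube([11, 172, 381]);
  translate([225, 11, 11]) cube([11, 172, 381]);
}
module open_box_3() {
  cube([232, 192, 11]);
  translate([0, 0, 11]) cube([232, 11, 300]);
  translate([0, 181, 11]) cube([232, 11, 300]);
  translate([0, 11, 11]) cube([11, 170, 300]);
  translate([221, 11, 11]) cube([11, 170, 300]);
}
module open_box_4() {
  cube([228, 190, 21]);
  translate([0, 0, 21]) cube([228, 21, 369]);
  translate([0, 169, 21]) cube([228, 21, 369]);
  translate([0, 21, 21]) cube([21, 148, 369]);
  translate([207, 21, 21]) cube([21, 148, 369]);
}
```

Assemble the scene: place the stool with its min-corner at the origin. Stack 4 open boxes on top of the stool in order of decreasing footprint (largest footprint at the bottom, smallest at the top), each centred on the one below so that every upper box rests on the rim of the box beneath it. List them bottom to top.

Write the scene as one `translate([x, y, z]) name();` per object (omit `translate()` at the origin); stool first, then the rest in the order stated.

stool();
translate([9, 58, 413]) open_box();
translate([13, 67, 645]) open_box_2();
translate([15, 68, 1037]) open_box_3();
translate([17, 69, 1348]) open_box_4();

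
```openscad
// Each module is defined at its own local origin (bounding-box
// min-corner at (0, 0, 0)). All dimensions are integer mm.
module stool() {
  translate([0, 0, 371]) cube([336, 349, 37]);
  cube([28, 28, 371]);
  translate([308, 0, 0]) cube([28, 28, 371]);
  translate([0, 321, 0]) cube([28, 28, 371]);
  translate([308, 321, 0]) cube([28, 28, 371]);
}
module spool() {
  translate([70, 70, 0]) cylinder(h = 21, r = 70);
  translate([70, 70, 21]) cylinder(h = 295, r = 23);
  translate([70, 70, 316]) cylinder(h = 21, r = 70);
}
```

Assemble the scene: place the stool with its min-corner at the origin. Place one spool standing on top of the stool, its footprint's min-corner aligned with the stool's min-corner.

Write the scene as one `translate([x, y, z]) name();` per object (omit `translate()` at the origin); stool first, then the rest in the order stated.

stool();
translate([0, 0, 408]) spool();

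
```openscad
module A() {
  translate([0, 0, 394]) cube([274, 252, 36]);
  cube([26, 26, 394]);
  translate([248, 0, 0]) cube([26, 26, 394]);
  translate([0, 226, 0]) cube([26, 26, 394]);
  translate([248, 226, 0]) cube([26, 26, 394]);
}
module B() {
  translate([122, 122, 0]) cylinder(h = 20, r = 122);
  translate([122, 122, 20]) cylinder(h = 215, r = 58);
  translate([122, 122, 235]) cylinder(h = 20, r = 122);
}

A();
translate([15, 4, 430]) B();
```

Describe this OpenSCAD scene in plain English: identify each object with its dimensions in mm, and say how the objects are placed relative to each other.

A is a four-legged stool. The seat is 274×252 mm, 36 mm thick, top at z = 430 mm. It stands on four square legs, each 26×26 mm in cross-section, from z = 0 to the seat underside, each flush with a corner of the seat.

B is a spool: two coaxial disc flanges of radius 122 mm and thickness 20 mm, joined by a core cylinder of radius 58 mm and height 215 mm. The lower flange rests on z = 0 and the three cylinders share a vertical axis.

The spool is on top of the stool, centred.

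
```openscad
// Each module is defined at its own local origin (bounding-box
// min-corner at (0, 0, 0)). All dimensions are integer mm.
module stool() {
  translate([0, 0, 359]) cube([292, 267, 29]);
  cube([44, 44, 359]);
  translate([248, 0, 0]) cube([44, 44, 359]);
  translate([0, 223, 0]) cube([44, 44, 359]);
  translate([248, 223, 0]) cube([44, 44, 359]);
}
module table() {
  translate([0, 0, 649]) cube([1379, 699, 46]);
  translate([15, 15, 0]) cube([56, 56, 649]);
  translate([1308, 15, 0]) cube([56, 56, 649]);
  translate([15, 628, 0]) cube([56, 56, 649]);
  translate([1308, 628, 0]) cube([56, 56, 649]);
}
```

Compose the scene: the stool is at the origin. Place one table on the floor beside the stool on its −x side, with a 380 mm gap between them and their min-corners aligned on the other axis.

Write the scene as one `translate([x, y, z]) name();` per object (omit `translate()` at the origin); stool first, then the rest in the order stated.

stool();
translate([-1759, 0, 0]) table();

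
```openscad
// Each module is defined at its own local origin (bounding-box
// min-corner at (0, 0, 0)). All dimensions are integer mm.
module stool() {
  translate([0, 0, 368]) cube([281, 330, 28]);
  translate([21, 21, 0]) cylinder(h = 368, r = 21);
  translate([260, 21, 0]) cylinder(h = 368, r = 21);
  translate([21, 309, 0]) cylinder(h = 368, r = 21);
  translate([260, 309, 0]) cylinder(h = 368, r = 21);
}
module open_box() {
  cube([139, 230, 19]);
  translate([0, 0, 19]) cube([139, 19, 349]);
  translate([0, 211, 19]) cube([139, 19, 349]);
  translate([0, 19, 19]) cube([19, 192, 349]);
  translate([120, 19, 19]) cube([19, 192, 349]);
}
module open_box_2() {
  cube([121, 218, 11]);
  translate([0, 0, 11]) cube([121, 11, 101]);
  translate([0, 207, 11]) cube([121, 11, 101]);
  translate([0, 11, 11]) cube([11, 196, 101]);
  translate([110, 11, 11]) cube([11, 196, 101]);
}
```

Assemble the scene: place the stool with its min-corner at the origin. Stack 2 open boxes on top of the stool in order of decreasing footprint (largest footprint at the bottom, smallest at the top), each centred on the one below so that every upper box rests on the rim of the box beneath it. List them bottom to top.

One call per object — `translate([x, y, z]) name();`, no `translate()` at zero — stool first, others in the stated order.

stool();
translate([71, 50, 396]) open_box();
translate([80, 56, 764]) open_box_2();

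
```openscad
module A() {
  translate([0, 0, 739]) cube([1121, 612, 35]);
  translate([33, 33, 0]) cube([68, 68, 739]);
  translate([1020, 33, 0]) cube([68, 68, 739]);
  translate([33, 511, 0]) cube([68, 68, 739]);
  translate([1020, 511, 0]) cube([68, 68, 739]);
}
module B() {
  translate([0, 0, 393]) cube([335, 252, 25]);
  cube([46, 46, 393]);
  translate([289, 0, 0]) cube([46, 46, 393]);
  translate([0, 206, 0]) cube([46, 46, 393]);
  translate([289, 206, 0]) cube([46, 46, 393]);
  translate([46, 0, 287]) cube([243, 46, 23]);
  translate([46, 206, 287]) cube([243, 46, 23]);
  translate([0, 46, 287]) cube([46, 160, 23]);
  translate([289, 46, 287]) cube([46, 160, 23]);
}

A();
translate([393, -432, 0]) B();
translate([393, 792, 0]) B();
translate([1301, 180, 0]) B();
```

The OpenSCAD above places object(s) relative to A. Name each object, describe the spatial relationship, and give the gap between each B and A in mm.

A is a table. B is a stool. Three stools sit around the table at the −y, +y, +x sides. The gap between each stool and the table is 180 mm.

Each stool's nearest face is 180 mm from the table's bounding box.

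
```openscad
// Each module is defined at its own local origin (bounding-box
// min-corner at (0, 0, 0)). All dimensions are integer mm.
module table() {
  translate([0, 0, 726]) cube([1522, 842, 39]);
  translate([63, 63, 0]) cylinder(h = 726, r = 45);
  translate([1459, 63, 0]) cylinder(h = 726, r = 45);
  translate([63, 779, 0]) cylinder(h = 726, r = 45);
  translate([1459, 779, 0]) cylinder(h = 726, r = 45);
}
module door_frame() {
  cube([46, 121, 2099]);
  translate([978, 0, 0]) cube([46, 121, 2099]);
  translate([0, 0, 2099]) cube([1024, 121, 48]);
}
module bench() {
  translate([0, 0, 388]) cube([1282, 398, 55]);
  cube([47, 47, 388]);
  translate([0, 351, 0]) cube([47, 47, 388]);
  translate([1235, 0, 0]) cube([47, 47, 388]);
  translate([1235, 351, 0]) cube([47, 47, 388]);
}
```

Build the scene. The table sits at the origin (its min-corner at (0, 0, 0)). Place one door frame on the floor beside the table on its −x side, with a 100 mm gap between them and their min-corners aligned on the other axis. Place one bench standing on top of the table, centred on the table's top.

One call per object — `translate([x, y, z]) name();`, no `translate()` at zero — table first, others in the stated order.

table();
translate([-1124, 0, 0]) door_frame();
translate([120, 222, 765]) bench();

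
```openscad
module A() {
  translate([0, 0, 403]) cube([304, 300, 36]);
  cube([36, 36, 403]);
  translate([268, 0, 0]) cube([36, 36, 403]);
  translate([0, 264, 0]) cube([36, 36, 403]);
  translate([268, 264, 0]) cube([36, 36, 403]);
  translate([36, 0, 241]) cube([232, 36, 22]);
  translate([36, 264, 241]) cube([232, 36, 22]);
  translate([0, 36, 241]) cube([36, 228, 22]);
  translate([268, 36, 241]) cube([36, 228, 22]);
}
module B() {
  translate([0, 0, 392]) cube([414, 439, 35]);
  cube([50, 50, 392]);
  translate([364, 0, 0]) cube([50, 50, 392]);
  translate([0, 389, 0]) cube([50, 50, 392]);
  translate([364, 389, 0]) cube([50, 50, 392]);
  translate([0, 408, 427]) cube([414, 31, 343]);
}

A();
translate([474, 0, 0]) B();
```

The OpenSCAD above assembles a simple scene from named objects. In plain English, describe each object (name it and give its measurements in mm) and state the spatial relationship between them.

A is a simple wooden stool: a rectangular seat 304 mm (x) by 300 mm (y), 36 mm thick, top face at z = 439 mm, on four square legs, each 36×36 mm in cross-section. The legs rest on z = 0, each flush with a corner of the seat. Four stretchers, 36 mm wide and 22 mm tall, connect adjacent legs with their undersides at z = 241 mm, each running between the inner faces of the legs it joins and aligned with the legs' outer faces on the other axis.

B is a chair. The seat is a 414×439×35 mm slab with its top at z = 427 mm, on four 50×50 mm corner legs (flush with the seat edges, standing on z = 0). A flat backrest 31 mm thick, 343 mm tall, spans the full seat width and rises from the seat top along its +y edge, rear face flush with the rear of the seat.

The chair is on the floor beside the stool on its +x side.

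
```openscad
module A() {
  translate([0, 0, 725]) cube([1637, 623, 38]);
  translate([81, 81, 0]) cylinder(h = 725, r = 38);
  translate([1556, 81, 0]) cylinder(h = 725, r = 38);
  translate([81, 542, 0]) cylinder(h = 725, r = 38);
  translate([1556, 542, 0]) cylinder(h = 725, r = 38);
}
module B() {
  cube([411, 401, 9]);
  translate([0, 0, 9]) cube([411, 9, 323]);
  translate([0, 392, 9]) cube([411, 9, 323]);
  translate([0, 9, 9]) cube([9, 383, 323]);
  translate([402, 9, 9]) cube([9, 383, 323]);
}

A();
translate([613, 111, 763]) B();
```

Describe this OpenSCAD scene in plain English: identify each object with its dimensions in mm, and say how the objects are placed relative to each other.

A is a table with a 1637×623 mm rectangular top, 38 mm thick, top surface at z = 763 mm, supported by four round legs of 76 mm diameter, each leg's bounding box inset 43 mm from the nearest pair of top edges, running from the floor.

B is an open storage box with external size 411×401×332 mm and wall thickness 9 mm (the base is also 9 mm thick). The base covers the whole footprint; the four walls stand on the base, with the y-facing walls full-width and the x-facing walls fitting between their inner faces.

The open box is on top of the table, centred.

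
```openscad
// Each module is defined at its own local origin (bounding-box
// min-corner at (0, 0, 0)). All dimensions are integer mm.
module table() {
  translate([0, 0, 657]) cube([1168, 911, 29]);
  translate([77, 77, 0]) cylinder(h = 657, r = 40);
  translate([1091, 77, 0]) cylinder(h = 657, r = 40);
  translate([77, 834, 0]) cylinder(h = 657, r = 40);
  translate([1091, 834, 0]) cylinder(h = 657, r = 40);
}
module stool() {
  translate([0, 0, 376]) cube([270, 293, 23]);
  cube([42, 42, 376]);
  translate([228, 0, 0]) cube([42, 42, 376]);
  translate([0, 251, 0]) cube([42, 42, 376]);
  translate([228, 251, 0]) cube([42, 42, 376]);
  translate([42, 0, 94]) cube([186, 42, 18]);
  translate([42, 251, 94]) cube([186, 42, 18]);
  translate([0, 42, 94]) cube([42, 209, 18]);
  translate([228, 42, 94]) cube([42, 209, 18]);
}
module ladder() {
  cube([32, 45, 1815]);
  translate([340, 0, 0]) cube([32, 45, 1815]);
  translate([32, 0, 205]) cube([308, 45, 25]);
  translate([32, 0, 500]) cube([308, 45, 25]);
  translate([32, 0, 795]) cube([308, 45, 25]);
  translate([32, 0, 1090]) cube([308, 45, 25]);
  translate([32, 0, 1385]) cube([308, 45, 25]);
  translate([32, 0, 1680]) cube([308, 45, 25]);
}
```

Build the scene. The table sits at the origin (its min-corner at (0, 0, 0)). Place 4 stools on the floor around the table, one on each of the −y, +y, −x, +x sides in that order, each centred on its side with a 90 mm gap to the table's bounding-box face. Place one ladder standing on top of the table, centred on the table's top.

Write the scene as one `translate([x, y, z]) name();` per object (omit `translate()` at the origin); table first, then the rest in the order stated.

table();
translate([449, -383, 0]) stool();
translate([449, 1001, 0]) stool();
translate([-360, 309, 0]) stool();
translate([1258, 309, 0]) stool();
translate([398, 433, 686]) ladder();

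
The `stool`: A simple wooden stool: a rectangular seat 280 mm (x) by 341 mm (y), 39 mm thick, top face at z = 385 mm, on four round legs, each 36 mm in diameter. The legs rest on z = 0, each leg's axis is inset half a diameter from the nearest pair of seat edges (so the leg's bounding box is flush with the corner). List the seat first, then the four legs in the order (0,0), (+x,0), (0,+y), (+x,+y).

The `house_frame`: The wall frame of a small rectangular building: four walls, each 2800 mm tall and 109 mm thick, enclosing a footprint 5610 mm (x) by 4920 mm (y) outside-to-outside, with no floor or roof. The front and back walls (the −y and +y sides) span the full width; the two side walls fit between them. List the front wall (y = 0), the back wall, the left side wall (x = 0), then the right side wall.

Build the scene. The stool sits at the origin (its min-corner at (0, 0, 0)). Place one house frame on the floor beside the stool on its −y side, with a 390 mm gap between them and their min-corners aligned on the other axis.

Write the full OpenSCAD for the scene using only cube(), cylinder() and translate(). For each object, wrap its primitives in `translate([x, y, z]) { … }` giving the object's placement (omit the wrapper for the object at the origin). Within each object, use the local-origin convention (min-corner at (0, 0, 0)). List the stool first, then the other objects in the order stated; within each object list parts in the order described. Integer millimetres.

translate([0, 0, 346]) cube([280, 341, 39]);
translate([18, 18, 0]) cylinder(h = 346, r = 18);
translate([262, 18, 0]) cylinder(h = 346, r = 18);
translate([18, 323, 0]) cylinder(h = 346, r = 18);
translate([262, 323, 0]) cylinder(h = 346, r = 18);
translate([0, -5310, 0]) {
  cube([5610, 109, 2800]);
  translate([0, 4811, 0]) cube([5610, 109, 2800]);
  translate([0, 109, 0]) cube([109, 4702, 2800]);
  translate([5501, 109, 0]) cube([109, 4702, 2800]);
}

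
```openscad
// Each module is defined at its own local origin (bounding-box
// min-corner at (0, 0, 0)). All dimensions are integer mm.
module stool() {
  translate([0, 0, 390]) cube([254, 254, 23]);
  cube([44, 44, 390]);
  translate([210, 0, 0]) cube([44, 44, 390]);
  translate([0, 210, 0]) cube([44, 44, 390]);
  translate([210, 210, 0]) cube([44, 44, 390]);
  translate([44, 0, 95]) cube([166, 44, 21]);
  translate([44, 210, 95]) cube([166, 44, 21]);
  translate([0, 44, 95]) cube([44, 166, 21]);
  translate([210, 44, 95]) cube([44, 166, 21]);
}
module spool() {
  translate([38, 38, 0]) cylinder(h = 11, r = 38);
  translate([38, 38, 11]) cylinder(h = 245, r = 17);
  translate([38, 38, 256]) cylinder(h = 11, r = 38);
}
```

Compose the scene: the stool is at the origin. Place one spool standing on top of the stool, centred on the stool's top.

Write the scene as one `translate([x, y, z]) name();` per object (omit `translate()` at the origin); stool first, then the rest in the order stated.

stool();
translate([89, 89, 413]) spool();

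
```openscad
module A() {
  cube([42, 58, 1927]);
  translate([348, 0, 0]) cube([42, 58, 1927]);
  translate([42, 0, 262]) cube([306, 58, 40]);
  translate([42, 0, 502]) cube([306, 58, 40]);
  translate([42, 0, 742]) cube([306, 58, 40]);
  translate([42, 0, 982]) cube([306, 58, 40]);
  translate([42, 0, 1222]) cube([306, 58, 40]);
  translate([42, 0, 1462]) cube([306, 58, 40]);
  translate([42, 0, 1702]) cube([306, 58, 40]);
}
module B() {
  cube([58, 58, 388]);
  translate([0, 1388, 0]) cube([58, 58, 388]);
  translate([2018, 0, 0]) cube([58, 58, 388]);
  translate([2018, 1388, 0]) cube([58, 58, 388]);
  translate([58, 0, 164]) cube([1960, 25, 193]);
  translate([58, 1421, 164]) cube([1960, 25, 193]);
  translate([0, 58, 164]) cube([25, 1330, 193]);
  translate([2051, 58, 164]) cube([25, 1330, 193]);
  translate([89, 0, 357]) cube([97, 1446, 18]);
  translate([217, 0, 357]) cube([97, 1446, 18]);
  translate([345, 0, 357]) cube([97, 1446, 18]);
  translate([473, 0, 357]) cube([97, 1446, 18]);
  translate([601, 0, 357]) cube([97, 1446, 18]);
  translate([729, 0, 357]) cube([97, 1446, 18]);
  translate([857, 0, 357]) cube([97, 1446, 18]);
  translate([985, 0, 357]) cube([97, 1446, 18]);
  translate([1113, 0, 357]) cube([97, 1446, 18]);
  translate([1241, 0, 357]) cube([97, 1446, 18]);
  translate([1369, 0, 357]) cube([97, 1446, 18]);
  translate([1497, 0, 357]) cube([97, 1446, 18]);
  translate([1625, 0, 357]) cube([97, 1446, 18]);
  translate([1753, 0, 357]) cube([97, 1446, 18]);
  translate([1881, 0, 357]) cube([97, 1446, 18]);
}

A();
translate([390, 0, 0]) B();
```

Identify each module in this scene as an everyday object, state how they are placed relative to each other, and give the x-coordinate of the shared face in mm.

The ladder's +x face and the bed frame's −x face are both at x = 390 mm.

A is a ladder. B is a bed frame. The bed frame is against the ladder's +x side, with their −y faces flush. The x-coordinate of the shared face is 390 mm.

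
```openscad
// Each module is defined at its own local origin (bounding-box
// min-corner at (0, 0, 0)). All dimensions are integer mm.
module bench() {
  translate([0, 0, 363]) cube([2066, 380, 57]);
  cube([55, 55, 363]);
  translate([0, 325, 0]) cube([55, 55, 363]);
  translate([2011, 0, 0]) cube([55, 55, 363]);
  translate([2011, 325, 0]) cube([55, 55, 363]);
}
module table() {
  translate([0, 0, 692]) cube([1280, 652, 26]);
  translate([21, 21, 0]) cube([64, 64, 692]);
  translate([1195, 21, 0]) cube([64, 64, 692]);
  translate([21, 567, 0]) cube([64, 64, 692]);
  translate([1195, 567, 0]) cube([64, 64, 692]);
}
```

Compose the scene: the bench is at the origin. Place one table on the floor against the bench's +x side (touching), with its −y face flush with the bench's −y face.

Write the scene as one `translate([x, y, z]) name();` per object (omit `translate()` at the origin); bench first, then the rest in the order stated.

bench();
translate([2066, 0, 0]) table();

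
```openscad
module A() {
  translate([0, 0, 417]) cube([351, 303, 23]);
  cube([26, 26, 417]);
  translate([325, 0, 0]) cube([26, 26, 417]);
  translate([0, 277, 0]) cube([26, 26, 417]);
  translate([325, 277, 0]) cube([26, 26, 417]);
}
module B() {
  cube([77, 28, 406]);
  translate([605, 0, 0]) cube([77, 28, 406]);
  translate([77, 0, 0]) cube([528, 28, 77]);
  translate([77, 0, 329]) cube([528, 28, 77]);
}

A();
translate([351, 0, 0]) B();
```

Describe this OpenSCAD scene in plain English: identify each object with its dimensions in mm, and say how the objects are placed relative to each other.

A is a four-legged stool. The seat is 351×303 mm, 23 mm thick, top at z = 440 mm. It stands on four square legs, each 26×26 mm in cross-section, from z = 0 to the seat underside, each flush with a corner of the seat.

B is a rectangular picture frame lying in the x–z plane (depth along y). The opening is 528 mm wide (x) by 252 mm tall (z), surrounded by a border 77 mm wide on all four sides. The frame is 28 mm deep and is made of two full-height vertical stiles with two horizontal rails fitted between them.

The picture frame is against the stool's +x side, with their −y faces flush.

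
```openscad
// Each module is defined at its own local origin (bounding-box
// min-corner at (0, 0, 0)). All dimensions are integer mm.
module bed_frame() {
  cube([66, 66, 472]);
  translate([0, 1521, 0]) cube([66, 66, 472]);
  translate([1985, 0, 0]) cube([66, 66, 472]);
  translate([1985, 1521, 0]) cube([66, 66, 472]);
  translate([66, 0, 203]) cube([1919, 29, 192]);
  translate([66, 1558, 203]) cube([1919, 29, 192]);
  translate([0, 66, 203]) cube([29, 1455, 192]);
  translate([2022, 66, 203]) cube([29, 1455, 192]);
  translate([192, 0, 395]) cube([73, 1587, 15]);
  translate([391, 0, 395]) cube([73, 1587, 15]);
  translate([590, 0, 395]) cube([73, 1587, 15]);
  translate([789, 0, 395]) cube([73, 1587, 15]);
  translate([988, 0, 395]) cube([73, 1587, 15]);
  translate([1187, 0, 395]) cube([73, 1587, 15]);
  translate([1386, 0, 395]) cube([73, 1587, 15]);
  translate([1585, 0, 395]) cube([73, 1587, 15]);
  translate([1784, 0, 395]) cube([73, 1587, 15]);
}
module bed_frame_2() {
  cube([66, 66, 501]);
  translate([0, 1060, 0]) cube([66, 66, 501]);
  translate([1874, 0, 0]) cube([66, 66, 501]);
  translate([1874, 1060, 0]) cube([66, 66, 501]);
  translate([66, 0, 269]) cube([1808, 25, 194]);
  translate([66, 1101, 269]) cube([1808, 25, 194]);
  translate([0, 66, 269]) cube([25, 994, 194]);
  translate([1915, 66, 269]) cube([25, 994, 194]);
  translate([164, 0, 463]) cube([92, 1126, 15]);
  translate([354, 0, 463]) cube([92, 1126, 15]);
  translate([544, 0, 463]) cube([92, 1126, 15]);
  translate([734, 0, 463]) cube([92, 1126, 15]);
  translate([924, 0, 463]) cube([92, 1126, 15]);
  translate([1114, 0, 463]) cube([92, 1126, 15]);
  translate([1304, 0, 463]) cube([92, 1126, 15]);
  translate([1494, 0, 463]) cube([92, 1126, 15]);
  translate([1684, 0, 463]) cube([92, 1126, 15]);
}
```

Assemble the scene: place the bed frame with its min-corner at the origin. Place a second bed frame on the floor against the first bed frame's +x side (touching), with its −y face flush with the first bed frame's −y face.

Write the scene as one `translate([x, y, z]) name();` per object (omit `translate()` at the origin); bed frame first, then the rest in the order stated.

bed_frame();
translate([2051, 0, 0]) bed_frame_2();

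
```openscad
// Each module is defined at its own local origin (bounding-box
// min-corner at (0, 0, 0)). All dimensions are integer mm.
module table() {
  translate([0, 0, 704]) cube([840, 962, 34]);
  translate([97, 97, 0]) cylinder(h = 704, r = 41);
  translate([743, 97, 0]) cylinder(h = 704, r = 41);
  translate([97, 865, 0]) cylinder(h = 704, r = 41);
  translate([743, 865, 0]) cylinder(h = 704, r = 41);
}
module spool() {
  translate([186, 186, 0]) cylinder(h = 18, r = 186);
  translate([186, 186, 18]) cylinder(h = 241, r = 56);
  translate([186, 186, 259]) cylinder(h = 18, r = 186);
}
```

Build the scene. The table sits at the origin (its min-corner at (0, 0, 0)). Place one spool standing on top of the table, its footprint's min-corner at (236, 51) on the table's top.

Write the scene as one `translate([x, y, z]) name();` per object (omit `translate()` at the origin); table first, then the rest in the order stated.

table();
translate([236, 51, 738]) spool();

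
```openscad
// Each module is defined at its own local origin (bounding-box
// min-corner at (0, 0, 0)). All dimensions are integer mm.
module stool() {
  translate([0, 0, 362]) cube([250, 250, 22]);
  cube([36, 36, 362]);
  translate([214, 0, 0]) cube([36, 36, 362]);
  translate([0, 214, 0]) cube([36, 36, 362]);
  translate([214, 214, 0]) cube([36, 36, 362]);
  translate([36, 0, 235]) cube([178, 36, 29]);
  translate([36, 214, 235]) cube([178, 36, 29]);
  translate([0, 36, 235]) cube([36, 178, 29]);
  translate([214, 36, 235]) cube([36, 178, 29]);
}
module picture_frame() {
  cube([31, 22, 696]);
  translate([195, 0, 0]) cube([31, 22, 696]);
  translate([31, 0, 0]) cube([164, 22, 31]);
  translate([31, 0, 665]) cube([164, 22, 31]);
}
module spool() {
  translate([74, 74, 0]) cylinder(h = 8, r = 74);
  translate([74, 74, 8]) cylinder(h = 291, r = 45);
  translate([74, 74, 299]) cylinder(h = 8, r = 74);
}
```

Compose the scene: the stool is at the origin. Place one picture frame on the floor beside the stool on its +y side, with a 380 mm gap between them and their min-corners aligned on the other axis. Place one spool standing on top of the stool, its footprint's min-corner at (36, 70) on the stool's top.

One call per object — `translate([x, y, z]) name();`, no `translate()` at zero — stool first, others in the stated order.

stool();
translate([0, 630, 0]) picture_frame();
translate([36, 70, 384]) spool();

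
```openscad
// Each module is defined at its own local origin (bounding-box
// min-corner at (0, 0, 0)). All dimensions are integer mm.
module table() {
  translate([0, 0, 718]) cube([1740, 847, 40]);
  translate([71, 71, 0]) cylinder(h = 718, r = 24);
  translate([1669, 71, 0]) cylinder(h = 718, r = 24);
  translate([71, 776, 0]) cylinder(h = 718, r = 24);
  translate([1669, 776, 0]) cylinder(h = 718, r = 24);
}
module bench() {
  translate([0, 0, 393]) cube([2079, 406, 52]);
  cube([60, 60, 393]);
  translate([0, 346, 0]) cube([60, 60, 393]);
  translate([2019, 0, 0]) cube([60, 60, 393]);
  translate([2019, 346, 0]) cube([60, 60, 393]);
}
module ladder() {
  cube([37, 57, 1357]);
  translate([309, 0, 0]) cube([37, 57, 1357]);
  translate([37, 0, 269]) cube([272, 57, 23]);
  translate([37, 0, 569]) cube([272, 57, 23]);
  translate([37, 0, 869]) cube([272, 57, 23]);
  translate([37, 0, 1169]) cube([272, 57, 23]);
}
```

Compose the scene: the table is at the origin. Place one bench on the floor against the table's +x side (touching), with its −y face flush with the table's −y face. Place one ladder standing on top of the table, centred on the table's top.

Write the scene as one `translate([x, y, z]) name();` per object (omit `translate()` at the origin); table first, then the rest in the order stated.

table();
translate([1740, 0, 0]) bench();
translate([697, 395, 758]) ladder();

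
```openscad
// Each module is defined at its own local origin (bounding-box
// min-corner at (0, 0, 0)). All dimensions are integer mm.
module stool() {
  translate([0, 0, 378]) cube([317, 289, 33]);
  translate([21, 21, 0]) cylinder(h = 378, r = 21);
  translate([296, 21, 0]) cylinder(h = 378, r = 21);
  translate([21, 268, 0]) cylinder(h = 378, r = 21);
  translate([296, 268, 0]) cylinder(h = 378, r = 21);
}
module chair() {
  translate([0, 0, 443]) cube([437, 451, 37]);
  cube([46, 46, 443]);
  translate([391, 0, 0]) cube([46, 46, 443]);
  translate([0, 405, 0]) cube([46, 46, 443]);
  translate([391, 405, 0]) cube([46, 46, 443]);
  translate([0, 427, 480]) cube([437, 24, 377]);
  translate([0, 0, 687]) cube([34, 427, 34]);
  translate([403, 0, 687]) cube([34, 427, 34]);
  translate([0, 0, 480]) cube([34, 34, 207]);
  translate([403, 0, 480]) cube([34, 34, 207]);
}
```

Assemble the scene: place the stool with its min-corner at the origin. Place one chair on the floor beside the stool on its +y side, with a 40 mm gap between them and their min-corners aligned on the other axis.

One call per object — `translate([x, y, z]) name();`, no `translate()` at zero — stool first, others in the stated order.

stool();
translate([0, 329, 0]) chair();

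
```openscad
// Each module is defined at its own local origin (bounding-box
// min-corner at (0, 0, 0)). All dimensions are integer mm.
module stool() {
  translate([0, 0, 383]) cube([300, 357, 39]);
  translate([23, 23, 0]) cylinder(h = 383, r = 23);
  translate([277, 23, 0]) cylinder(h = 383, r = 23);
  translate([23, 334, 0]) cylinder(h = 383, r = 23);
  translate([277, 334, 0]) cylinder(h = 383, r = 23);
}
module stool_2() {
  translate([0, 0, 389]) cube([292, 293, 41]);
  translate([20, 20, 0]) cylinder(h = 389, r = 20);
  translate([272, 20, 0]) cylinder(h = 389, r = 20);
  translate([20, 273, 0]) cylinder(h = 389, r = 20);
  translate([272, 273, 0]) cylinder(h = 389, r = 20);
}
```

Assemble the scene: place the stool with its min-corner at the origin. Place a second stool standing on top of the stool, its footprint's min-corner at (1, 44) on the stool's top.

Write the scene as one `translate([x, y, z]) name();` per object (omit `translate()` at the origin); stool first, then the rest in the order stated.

stool();
translate([1, 44, 422]) stool_2();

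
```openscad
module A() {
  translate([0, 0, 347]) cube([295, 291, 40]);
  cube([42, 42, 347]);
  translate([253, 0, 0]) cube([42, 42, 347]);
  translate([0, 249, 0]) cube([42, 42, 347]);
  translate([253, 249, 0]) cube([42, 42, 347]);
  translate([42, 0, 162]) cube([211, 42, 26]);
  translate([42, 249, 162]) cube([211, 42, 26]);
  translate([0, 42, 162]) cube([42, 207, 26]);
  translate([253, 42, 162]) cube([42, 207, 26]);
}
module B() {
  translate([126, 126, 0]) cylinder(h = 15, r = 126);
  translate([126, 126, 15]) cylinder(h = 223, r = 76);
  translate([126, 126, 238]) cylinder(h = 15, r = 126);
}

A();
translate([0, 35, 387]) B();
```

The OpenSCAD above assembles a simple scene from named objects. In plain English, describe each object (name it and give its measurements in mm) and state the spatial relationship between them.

A is a four-legged stool. The seat is a 295×291×40 mm slab whose top surface is at z = 387 mm; four square legs, each 42×42 mm in cross-section, run from the floor (z = 0) to the underside of the seat, each flush with a corner of the seat. Four stretchers, 42 mm wide and 26 mm tall, connect adjacent legs with their undersides at z = 162 mm, each running between the inner faces of the legs it joins and aligned with the legs' outer faces on the other axis.

B is a spool: two coaxial disc flanges of radius 126 mm and thickness 15 mm, joined by a core cylinder of radius 76 mm and height 223 mm. The lower flange rests on z = 0 and the three cylinders share a vertical axis.

The spool is on top of the stool.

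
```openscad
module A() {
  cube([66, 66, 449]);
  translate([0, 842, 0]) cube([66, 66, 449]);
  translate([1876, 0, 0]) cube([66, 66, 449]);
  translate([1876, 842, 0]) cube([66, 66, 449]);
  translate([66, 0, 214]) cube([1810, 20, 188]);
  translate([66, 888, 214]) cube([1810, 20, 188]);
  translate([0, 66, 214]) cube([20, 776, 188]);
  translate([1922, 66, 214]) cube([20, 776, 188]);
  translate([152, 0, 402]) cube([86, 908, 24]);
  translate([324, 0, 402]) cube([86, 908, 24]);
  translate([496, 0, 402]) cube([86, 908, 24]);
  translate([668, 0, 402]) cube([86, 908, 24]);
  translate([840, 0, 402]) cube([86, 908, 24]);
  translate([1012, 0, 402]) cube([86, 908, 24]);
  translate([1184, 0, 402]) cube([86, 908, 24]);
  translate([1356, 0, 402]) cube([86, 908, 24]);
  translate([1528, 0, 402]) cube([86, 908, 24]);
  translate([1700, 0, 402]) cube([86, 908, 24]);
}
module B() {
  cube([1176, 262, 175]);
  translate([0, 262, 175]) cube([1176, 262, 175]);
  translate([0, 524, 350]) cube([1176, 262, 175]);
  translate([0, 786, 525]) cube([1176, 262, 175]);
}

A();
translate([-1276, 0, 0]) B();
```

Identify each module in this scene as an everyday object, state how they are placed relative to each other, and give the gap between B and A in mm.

The staircase's nearest face is 100 mm from the bed frame's −x face.

A is a bed frame. B is a staircase. The staircase is on the floor beside the bed frame on its −x side. The gap between the staircase and the bed frame is 100 mm.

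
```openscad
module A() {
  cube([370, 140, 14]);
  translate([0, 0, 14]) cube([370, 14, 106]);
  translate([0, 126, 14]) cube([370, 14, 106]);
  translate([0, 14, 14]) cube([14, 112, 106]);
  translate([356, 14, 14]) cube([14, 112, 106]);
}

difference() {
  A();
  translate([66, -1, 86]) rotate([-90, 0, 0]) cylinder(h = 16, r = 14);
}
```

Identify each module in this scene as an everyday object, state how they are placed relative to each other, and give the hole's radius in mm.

The subtracted cylinder has r = 14 mm.

A is an open box. The open box has a circular hole through its front wall. The hole's radius is 14 mm.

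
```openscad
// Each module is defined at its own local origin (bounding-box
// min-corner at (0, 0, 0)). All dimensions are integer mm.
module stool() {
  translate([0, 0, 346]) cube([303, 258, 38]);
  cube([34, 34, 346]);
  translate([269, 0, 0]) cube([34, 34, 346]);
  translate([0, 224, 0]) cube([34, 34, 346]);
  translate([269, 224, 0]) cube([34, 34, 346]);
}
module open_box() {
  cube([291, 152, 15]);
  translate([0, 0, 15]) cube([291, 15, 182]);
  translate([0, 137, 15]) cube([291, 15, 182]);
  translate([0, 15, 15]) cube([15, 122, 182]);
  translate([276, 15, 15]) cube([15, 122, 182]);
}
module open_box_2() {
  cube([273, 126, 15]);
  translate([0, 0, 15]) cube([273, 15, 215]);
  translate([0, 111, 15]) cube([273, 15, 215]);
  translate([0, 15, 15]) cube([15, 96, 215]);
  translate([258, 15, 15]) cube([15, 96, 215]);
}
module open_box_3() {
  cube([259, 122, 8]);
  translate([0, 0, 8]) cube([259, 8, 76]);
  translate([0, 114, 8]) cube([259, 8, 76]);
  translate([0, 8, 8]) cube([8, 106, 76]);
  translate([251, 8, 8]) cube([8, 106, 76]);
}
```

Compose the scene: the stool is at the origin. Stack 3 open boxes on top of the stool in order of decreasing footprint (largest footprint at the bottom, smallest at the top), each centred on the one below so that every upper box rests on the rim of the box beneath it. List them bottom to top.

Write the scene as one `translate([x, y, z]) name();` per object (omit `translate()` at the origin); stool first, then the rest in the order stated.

stool();
translate([6, 53, 384]) open_box();
translate([15, 66, 581]) open_box_2();
translate([22, 68, 811]) open_box_3();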